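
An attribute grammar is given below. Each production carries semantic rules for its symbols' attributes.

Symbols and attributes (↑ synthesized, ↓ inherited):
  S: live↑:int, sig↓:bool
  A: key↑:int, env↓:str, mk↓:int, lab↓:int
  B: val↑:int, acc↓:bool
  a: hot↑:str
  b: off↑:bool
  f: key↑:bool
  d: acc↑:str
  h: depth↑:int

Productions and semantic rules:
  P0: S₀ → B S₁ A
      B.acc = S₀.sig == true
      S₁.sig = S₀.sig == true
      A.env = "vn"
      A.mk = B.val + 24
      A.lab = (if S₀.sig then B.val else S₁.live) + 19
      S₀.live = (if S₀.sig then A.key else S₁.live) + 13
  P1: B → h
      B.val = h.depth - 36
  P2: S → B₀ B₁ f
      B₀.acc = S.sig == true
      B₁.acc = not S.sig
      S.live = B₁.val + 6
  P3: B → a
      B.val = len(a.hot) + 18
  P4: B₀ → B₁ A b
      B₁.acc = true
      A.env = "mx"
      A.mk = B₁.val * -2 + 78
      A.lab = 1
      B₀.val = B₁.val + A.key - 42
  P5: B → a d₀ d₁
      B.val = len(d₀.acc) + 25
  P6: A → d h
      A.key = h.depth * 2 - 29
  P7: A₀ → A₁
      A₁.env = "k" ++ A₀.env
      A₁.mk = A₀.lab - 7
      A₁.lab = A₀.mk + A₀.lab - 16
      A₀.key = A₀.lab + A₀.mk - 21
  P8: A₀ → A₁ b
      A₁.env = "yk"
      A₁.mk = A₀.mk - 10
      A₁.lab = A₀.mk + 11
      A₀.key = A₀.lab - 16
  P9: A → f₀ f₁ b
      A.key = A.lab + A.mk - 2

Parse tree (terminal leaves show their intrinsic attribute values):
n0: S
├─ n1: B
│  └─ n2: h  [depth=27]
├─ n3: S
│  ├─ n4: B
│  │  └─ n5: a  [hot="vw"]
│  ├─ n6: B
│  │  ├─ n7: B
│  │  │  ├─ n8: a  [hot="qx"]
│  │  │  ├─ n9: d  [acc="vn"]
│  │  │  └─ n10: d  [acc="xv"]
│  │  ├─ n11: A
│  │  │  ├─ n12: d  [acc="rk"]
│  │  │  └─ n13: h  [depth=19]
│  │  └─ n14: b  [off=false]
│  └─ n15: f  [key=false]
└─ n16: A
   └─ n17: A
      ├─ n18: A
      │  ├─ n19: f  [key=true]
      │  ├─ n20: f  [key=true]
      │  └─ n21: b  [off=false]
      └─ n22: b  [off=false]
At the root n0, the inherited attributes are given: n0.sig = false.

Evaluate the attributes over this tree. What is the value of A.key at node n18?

23

1. n0.sig = false  [given at root]
2. n1.acc = false  [S₀.sig == true]
3. n2.depth = 27  [terminal]
4. n1.val = -9  [h.depth - 36]
5. n3.sig = false  [S₀.sig == true]
6. n4.acc = false  [S.sig == true]
7. n5.hot = "vw"  [terminal]
8. n4.val = 20  [len(a.hot) + 18]
9. n6.acc = true  [not S.sig]
10. n7.acc = true  [true]
11. n8.hot = "qx"  [terminal]
12. n9.acc = "vn"  [terminal]
13. n10.acc = "xv"  [terminal]
14. n7.val = 27  [len(d₀.acc) + 25]
15. n11.env = "mx"  ["mx"]
16. n11.mk = 24  [B₁.val * -2 + 78]
17. n11.lab = 1  [1]
18. n12.acc = "rk"  [terminal]
19. n13.depth = 19  [terminal]
20. n11.key = 9  [h.depth * 2 - 29]
21. n14.off = false  [terminal]
22. n6.val = -6  [B₁.val + A.key - 42]
23. n15.key = false  [terminal]
24. n3.live = 0  [B₁.val + 6]
25. n16.env = "vn"  ["vn"]
26. n16.mk = 15  [B.val + 24]
27. n16.lab = 19  [(if S₀.sig then B.val else S₁.live) + 19]
28. n17.env = "kvn"  ["k" ++ A₀.env]
29. n17.mk = 12  [A₀.lab - 7]
30. n17.lab = 18  [A₀.mk + A₀.lab - 16]
31. n18.env = "yk"  ["yk"]
32. n18.mk = 2  [A₀.mk - 10]
33. n18.lab = 23  [A₀.mk + 11]
34. n19.key = true  [terminal]
35. n20.key = true  [terminal]
36. n21.off = false  [terminal]
37. n18.key = 23  [A.lab + A.mk - 2]
38. n22.off = false  [terminal]
39. n17.key = 2  [A₀.lab - 16]
40. n16.key = 13  [A₀.lab + A₀.mk - 21]
41. n0.live = 13  [(if S₀.sig then A.key else S₁.live) + 13]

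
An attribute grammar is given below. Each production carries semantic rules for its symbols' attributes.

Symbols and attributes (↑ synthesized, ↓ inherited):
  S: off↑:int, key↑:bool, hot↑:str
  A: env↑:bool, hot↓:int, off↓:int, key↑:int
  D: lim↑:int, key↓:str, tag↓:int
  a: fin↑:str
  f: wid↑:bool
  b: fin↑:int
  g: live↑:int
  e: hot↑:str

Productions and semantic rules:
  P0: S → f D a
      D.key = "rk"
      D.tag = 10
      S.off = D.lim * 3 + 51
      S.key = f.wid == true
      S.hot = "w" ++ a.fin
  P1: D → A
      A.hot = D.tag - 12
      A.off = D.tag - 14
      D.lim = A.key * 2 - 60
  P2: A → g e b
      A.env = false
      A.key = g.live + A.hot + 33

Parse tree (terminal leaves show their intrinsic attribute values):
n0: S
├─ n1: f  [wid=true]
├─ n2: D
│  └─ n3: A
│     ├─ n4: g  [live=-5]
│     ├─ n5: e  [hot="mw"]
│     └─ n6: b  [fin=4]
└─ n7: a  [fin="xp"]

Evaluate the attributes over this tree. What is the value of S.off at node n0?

27

1. n1.wid = true  [terminal]
2. n2.key = "rk"  ["rk"]
3. n2.tag = 10  [10]
4. n3.hot = -2  [D.tag - 12]
5. n3.off = -4  [D.tag - 14]
6. n4.live = -5  [terminal]
7. n5.hot = "mw"  [terminal]
8. n6.fin = 4  [terminal]
9. n3.env = false  [false]
10. n3.key = 26  [g.live + A.hot + 33]
11. n2.lim = -8  [A.key * 2 - 60]
12. n7.fin = "xp"  [terminal]
13. n0.off = 27  [D.lim * 3 + 51]
14. n0.key = true  [f.wid == true]
15. n0.hot = "wxp"  ["w" ++ a.fin]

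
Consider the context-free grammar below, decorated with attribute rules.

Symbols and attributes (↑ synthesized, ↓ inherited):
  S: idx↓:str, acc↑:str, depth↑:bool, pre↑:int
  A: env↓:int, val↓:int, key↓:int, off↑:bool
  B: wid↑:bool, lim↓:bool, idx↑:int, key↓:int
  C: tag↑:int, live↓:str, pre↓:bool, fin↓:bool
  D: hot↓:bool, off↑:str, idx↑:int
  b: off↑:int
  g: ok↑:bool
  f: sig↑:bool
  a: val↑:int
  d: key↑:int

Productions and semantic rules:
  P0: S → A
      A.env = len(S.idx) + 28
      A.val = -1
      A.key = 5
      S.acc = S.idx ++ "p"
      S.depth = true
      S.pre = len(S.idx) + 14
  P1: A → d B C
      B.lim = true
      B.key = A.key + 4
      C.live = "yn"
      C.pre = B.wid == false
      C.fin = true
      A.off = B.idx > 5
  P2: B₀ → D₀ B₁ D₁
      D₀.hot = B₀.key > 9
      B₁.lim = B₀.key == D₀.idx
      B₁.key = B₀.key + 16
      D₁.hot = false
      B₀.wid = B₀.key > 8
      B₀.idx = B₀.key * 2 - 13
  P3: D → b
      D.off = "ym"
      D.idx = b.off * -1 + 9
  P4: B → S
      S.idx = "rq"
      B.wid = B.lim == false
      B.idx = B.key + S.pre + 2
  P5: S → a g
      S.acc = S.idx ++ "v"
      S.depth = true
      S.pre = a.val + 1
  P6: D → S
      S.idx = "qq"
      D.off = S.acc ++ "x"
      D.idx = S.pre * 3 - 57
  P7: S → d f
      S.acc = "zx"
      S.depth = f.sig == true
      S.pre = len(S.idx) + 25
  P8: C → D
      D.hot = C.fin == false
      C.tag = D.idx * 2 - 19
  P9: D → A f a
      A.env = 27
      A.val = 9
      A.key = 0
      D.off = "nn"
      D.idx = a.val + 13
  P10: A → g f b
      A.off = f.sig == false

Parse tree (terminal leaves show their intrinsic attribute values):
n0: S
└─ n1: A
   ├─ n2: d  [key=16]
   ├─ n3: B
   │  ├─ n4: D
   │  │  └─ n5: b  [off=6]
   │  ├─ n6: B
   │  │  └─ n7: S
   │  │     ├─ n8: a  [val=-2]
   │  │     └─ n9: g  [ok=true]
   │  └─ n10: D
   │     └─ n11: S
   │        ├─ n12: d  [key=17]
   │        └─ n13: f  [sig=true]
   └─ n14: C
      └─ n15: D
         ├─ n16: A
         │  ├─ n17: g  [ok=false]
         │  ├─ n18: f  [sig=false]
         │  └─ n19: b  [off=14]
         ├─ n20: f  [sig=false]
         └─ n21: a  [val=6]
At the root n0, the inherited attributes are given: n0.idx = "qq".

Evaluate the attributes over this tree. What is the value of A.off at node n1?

1. n0.idx = "qq"  [given at root]
2. n1.env = 30  [len(S.idx) + 28]
3. n1.val = -1  [-1]
4. n1.key = 5  [5]
5. n2.key = 16  [terminal]
6. n3.lim = true  [true]
7. n3.key = 9  [A.key + 4]
8. n4.hot = false  [B₀.key > 9]
9. n5.off = 6  [terminal]
10. n4.off = "ym"  ["ym"]
11. n4.idx = 3  [b.off * -1 + 9]
12. n6.lim = false  [B₀.key == D₀.idx]
13. n6.key = 25  [B₀.key + 16]
14. n7.idx = "rq"  ["rq"]
15. n8.val = -2  [terminal]
16. n9.ok = true  [terminal]
17. n7.acc = "rqv"  [S.idx ++ "v"]
18. n7.depth = true  [true]
19. n7.pre = -1  [a.val + 1]
20. n6.wid = true  [B.lim == false]
21. n6.idx = 26  [B.key + S.pre + 2]
22. n10.hot = false  [false]
23. n11.idx = "qq"  ["qq"]
24. n12.key = 17  [terminal]
25. n13.sig = true  [terminal]
26. n11.acc = "zx"  ["zx"]
27. n11.depth = true  [f.sig == true]
28. n11.pre = 27  [len(S.idx) + 25]
29. n10.off = "zxx"  [S.acc ++ "x"]
30. n10.idx = 24  [S.pre * 3 - 57]
31. n3.wid = true  [B₀.key > 8]
32. n3.idx = 5  [B₀.key * 2 - 13]
33. n14.live = "yn"  ["yn"]
34. n14.pre = false  [B.wid == false]
35. n14.fin = true  [true]
36. n15.hot = false  [C.fin == false]
37. n16.env = 27  [27]
38. n16.val = 9  [9]
39. n16.key = 0  [0]
40. n17.ok = false  [terminal]
41. n18.sig = false  [terminal]
42. n19.off = 14  [terminal]
43. n16.off = true  [f.sig == false]
44. n20.sig = false  [terminal]
45. n21.val = 6  [terminal]
46. n15.off = "nn"  ["nn"]
47. n15.idx = 19  [a.val + 13]
48. n14.tag = 19  [D.idx * 2 - 19]
49. n1.off = false  [B.idx > 5]
50. n0.acc = "qqp"  [S.idx ++ "p"]
51. n0.depth = true  [true]
52. n0.pre = 16  [len(S.idx) + 14]

false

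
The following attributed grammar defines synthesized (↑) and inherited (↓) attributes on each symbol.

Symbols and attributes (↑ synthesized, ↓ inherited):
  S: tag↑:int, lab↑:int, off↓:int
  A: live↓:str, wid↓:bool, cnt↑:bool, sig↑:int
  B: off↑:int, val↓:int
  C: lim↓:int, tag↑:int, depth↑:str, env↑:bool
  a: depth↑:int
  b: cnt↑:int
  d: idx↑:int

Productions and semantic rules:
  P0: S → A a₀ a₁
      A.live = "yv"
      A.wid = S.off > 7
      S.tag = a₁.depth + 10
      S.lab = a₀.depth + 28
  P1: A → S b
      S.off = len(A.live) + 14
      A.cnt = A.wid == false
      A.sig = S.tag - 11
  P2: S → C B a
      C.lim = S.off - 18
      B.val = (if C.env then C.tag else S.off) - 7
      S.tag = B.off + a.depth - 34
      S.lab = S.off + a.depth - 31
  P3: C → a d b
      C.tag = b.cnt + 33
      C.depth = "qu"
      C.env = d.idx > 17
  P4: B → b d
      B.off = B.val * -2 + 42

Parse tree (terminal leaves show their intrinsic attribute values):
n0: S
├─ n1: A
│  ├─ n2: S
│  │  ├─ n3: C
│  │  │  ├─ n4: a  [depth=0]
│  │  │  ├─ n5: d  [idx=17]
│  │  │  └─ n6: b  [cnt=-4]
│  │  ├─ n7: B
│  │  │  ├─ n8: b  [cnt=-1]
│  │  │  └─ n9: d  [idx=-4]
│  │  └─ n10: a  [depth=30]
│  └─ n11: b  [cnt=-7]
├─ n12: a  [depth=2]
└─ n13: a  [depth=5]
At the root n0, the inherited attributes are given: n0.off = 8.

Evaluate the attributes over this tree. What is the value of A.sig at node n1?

9

1. n0.off = 8  [given at root]
2. n1.live = "yv"  ["yv"]
3. n1.wid = true  [S.off > 7]
4. n2.off = 16  [len(A.live) + 14]
5. n3.lim = -2  [S.off - 18]
6. n4.depth = 0  [terminal]
7. n5.idx = 17  [terminal]
8. n6.cnt = -4  [terminal]
9. n3.tag = 29  [b.cnt + 33]
10. n3.depth = "qu"  ["qu"]
11. n3.env = false  [d.idx > 17]
12. n7.val = 9  [(if C.env then C.tag else S.off) - 7]
13. n8.cnt = -1  [terminal]
14. n9.idx = -4  [terminal]
15. n7.off = 24  [B.val * -2 + 42]
16. n10.depth = 30  [terminal]
17. n2.tag = 20  [B.off + a.depth - 34]
18. n2.lab = 15  [S.off + a.depth - 31]
19. n11.cnt = -7  [terminal]
20. n1.cnt = false  [A.wid == false]
21. n1.sig = 9  [S.tag - 11]
22. n12.depth = 2  [terminal]
23. n13.depth = 5  [terminal]
24. n0.tag = 15  [a₁.depth + 10]
25. n0.lab = 30  [a₀.depth + 28]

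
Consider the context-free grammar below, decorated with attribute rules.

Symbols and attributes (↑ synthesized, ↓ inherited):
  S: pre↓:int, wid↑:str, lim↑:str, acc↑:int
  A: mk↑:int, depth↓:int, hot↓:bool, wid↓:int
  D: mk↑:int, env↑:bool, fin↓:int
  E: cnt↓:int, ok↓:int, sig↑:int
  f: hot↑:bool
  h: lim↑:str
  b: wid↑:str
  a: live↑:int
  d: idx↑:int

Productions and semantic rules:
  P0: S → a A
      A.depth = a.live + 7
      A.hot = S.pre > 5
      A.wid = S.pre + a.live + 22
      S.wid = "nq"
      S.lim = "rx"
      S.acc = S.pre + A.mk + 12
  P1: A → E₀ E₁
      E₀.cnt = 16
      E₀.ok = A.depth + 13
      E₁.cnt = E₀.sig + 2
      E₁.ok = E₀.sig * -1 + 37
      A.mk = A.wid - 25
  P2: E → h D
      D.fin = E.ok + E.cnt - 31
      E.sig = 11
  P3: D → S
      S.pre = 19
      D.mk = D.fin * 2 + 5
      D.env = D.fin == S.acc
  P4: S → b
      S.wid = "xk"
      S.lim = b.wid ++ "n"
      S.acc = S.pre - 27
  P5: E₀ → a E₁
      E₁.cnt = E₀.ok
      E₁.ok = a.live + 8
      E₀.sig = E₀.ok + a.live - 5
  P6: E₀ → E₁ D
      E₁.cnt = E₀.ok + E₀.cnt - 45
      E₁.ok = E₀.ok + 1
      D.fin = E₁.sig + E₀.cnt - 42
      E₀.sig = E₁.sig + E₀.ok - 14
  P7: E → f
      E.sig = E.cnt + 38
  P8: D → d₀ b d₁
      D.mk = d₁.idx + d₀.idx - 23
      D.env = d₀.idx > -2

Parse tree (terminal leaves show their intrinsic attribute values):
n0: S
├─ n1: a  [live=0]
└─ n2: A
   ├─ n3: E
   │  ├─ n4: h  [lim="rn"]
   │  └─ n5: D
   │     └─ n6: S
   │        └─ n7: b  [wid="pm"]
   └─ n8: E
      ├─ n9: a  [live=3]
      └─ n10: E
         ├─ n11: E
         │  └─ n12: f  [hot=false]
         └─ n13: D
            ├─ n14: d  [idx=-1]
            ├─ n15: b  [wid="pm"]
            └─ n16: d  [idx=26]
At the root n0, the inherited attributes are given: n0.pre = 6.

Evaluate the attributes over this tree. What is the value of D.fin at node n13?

14

1. n0.pre = 6  [given at root]
2. n1.live = 0  [terminal]
3. n2.depth = 7  [a.live + 7]
4. n2.hot = true  [S.pre > 5]
5. n2.wid = 28  [S.pre + a.live + 22]
6. n3.cnt = 16  [16]
7. n3.ok = 20  [A.depth + 13]
8. n4.lim = "rn"  [terminal]
9. n5.fin = 5  [E.ok + E.cnt - 31]
10. n6.pre = 19  [19]
11. n7.wid = "pm"  [terminal]
12. n6.wid = "xk"  ["xk"]
13. n6.lim = "pmn"  [b.wid ++ "n"]
14. n6.acc = -8  [S.pre - 27]
15. n5.mk = 15  [D.fin * 2 + 5]
16. n5.env = false  [D.fin == S.acc]
17. n3.sig = 11  [11]
18. n8.cnt = 13  [E₀.sig + 2]
19. n8.ok = 26  [E₀.sig * -1 + 37]
20. n9.live = 3  [terminal]
21. n10.cnt = 26  [E₀.ok]
22. n10.ok = 11  [a.live + 8]
23. n11.cnt = -8  [E₀.ok + E₀.cnt - 45]
24. n11.ok = 12  [E₀.ok + 1]
25. n12.hot = false  [terminal]
26. n11.sig = 30  [E.cnt + 38]
27. n13.fin = 14  [E₁.sig + E₀.cnt - 42]
28. n14.idx = -1  [terminal]
29. n15.wid = "pm"  [terminal]
30. n16.idx = 26  [terminal]
31. n13.mk = 2  [d₁.idx + d₀.idx - 23]
32. n13.env = true  [d₀.idx > -2]
33. n10.sig = 27  [E₁.sig + E₀.ok - 14]
34. n8.sig = 24  [E₀.ok + a.live - 5]
35. n2.mk = 3  [A.wid - 25]
36. n0.wid = "nq"  ["nq"]
37. n0.lim = "rx"  ["rx"]
38. n0.acc = 21  [S.pre + A.mk + 12]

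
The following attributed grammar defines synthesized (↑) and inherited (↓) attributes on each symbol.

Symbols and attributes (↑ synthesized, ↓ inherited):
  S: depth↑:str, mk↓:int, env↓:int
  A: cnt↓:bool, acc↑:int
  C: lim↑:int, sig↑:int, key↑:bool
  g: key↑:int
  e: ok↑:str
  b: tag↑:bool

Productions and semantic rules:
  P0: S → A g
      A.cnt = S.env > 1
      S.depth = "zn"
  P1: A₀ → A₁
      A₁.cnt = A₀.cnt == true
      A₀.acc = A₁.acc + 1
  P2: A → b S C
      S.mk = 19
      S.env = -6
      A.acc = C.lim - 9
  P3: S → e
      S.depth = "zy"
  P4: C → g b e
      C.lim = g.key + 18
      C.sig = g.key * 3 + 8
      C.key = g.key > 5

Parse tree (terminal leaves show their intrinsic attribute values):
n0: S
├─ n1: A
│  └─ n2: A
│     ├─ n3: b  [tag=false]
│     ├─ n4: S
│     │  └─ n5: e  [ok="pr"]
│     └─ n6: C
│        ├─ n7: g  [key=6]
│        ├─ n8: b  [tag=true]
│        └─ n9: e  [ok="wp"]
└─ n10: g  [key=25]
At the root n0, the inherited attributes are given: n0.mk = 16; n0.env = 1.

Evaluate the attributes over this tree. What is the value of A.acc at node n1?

16

1. n0.mk = 16  [given at root]
2. n0.env = 1  [given at root]
3. n1.cnt = false  [S.env > 1]
4. n2.cnt = false  [A₀.cnt == true]
5. n3.tag = false  [terminal]
6. n4.mk = 19  [19]
7. n4.env = -6  [-6]
8. n5.ok = "pr"  [terminal]
9. n4.depth = "zy"  ["zy"]
10. n7.key = 6  [terminal]
11. n8.tag = true  [terminal]
12. n9.ok = "wp"  [terminal]
13. n6.lim = 24  [g.key + 18]
14. n6.sig = 26  [g.key * 3 + 8]
15. n6.key = true  [g.key > 5]
16. n2.acc = 15  [C.lim - 9]
17. n1.acc = 16  [A₁.acc + 1]
18. n10.key = 25  [terminal]
19. n0.depth = "zn"  ["zn"]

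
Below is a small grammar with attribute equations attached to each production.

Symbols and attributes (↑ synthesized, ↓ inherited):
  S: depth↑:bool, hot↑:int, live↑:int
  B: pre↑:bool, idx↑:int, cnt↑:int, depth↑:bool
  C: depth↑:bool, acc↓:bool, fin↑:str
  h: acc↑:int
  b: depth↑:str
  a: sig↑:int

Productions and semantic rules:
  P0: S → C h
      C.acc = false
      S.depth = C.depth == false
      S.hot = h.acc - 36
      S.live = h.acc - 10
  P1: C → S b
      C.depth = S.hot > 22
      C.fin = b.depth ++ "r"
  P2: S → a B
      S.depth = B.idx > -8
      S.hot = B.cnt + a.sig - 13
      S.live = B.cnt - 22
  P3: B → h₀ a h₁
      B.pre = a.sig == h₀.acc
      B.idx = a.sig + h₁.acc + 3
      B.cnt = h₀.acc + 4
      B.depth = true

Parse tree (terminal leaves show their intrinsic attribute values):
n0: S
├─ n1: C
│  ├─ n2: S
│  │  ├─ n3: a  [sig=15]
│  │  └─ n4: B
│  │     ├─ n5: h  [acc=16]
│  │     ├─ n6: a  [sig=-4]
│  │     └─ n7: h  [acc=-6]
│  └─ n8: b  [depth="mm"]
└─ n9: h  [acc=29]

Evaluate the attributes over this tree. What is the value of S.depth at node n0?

true

1. n1.acc = false  [false]
2. n3.sig = 15  [terminal]
3. n5.acc = 16  [terminal]
4. n6.sig = -4  [terminal]
5. n7.acc = -6  [terminal]
6. n4.pre = false  [a.sig == h₀.acc]
7. n4.idx = -7  [a.sig + h₁.acc + 3]
8. n4.cnt = 20  [h₀.acc + 4]
9. n4.depth = true  [true]
10. n2.depth = true  [B.idx > -8]
11. n2.hot = 22  [B.cnt + a.sig - 13]
12. n2.live = -2  [B.cnt - 22]
13. n8.depth = "mm"  [terminal]
14. n1.depth = false  [S.hot > 22]
15. n1.fin = "mmr"  [b.depth ++ "r"]
16. n9.acc = 29  [terminal]
17. n0.depth = true  [C.depth == false]
18. n0.hot = -7  [h.acc - 36]
19. n0.live = 19  [h.acc - 10]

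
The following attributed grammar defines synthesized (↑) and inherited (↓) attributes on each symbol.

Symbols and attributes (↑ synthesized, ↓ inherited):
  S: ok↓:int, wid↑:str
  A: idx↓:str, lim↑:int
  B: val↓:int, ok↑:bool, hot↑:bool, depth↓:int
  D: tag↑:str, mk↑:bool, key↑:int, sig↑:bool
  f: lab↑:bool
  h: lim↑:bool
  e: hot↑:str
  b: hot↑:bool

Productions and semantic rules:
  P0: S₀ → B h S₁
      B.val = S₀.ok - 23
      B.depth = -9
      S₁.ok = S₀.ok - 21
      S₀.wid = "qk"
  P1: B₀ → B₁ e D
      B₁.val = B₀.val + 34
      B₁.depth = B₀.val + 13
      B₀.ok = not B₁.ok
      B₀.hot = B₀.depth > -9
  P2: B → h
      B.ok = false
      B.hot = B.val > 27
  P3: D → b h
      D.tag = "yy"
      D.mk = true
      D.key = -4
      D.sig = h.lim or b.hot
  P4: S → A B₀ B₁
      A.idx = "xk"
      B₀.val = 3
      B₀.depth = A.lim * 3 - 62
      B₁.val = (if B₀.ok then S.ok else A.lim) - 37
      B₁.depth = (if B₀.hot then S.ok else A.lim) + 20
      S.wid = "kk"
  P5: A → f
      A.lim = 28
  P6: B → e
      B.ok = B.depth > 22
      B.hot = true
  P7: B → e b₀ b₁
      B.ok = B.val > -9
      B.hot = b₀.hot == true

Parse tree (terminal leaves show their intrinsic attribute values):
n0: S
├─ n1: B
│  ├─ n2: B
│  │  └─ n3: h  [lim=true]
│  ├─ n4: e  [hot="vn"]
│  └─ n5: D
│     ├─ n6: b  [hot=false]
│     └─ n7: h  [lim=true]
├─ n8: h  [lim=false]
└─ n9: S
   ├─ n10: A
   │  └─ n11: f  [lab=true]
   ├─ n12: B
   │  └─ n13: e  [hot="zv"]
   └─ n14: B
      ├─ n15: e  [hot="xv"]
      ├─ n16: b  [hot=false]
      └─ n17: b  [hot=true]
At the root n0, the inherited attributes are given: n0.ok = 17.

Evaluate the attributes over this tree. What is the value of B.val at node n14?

-9

1. n0.ok = 17  [given at root]
2. n1.val = -6  [S₀.ok - 23]
3. n1.depth = -9  [-9]
4. n2.val = 28  [B₀.val + 34]
5. n2.depth = 7  [B₀.val + 13]
6. n3.lim = true  [terminal]
7. n2.ok = false  [false]
8. n2.hot = true  [B.val > 27]
9. n4.hot = "vn"  [terminal]
10. n6.hot = false  [terminal]
11. n7.lim = true  [terminal]
12. n5.tag = "yy"  ["yy"]
13. n5.mk = true  [true]
14. n5.key = -4  [-4]
15. n5.sig = true  [h.lim or b.hot]
16. n1.ok = true  [not B₁.ok]
17. n1.hot = false  [B₀.depth > -9]
18. n8.lim = false  [terminal]
19. n9.ok = -4  [S₀.ok - 21]
20. n10.idx = "xk"  ["xk"]
21. n11.lab = true  [terminal]
22. n10.lim = 28  [28]
23. n12.val = 3  [3]
24. n12.depth = 22  [A.lim * 3 - 62]
25. n13.hot = "zv"  [terminal]
26. n12.ok = false  [B.depth > 22]
27. n12.hot = true  [true]
28. n14.val = -9  [(if B₀.ok then S.ok else A.lim) - 37]
29. n14.depth = 16  [(if B₀.hot then S.ok else A.lim) + 20]
30. n15.hot = "xv"  [terminal]
31. n16.hot = false  [terminal]
32. n17.hot = true  [terminal]
33. n14.ok = false  [B.val > -9]
34. n14.hot = false  [b₀.hot == true]
35. n9.wid = "kk"  ["kk"]
36. n0.wid = "qk"  ["qk"]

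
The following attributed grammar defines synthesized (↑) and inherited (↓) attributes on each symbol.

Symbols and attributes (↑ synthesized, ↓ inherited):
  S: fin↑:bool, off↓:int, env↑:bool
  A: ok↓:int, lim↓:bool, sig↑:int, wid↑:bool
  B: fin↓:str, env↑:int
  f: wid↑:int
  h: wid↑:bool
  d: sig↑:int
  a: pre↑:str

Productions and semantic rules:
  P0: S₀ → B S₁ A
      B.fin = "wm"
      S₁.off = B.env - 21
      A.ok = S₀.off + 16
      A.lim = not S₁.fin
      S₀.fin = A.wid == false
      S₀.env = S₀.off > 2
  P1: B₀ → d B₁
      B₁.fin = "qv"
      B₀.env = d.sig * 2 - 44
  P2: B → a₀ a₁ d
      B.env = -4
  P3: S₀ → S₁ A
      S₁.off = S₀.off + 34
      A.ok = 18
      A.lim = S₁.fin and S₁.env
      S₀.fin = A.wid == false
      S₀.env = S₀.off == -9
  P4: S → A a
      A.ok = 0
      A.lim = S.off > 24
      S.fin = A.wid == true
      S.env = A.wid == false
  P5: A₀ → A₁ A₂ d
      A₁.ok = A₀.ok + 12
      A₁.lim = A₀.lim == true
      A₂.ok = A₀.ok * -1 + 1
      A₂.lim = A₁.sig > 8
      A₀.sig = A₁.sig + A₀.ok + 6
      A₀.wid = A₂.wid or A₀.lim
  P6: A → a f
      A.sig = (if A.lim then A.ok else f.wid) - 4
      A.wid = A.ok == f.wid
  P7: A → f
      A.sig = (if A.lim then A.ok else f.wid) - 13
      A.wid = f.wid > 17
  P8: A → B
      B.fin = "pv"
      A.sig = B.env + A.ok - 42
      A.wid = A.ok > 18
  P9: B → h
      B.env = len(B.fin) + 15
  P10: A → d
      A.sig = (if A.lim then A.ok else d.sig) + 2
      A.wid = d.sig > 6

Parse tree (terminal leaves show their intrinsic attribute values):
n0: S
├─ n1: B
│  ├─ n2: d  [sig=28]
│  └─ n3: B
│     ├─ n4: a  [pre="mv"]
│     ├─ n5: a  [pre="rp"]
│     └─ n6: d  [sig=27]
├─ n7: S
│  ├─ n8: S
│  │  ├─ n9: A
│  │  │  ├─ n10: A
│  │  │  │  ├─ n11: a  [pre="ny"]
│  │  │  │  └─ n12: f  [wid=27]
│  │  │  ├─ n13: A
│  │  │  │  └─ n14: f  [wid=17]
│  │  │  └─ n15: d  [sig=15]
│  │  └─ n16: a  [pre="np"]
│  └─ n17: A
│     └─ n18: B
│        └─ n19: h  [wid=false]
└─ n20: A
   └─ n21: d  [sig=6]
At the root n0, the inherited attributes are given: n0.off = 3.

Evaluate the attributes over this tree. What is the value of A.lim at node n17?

false

1. n0.off = 3  [given at root]
2. n1.fin = "wm"  ["wm"]
3. n2.sig = 28  [terminal]
4. n3.fin = "qv"  ["qv"]
5. n4.pre = "mv"  [terminal]
6. n5.pre = "rp"  [terminal]
7. n6.sig = 27  [terminal]
8. n3.env = -4  [-4]
9. n1.env = 12  [d.sig * 2 - 44]
10. n7.off = -9  [B.env - 21]
11. n8.off = 25  [S₀.off + 34]
12. n9.ok = 0  [0]
13. n9.lim = true  [S.off > 24]
14. n10.ok = 12  [A₀.ok + 12]
15. n10.lim = true  [A₀.lim == true]
16. n11.pre = "ny"  [terminal]
17. n12.wid = 27  [terminal]
18. n10.sig = 8  [(if A.lim then A.ok else f.wid) - 4]
19. n10.wid = false  [A.ok == f.wid]
20. n13.ok = 1  [A₀.ok * -1 + 1]
21. n13.lim = false  [A₁.sig > 8]
22. n14.wid = 17  [terminal]
23. n13.sig = 4  [(if A.lim then A.ok else f.wid) - 13]
24. n13.wid = false  [f.wid > 17]
25. n15.sig = 15  [terminal]
26. n9.sig = 14  [A₁.sig + A₀.ok + 6]
27. n9.wid = true  [A₂.wid or A₀.lim]
28. n16.pre = "np"  [terminal]
29. n8.fin = true  [A.wid == true]
30. n8.env = false  [A.wid == false]
31. n17.ok = 18  [18]
32. n17.lim = false  [S₁.fin and S₁.env]
33. n18.fin = "pv"  ["pv"]
34. n19.wid = false  [terminal]
35. n18.env = 17  [len(B.fin) + 15]
36. n17.sig = -7  [B.env + A.ok - 42]
37. n17.wid = false  [A.ok > 18]
38. n7.fin = true  [A.wid == false]
39. n7.env = true  [S₀.off == -9]
40. n20.ok = 19  [S₀.off + 16]
41. n20.lim = false  [not S₁.fin]
42. n21.sig = 6  [terminal]
43. n20.sig = 8  [(if A.lim then A.ok else d.sig) + 2]
44. n20.wid = false  [d.sig > 6]
45. n0.fin = true  [A.wid == false]
46. n0.env = true  [S₀.off > 2]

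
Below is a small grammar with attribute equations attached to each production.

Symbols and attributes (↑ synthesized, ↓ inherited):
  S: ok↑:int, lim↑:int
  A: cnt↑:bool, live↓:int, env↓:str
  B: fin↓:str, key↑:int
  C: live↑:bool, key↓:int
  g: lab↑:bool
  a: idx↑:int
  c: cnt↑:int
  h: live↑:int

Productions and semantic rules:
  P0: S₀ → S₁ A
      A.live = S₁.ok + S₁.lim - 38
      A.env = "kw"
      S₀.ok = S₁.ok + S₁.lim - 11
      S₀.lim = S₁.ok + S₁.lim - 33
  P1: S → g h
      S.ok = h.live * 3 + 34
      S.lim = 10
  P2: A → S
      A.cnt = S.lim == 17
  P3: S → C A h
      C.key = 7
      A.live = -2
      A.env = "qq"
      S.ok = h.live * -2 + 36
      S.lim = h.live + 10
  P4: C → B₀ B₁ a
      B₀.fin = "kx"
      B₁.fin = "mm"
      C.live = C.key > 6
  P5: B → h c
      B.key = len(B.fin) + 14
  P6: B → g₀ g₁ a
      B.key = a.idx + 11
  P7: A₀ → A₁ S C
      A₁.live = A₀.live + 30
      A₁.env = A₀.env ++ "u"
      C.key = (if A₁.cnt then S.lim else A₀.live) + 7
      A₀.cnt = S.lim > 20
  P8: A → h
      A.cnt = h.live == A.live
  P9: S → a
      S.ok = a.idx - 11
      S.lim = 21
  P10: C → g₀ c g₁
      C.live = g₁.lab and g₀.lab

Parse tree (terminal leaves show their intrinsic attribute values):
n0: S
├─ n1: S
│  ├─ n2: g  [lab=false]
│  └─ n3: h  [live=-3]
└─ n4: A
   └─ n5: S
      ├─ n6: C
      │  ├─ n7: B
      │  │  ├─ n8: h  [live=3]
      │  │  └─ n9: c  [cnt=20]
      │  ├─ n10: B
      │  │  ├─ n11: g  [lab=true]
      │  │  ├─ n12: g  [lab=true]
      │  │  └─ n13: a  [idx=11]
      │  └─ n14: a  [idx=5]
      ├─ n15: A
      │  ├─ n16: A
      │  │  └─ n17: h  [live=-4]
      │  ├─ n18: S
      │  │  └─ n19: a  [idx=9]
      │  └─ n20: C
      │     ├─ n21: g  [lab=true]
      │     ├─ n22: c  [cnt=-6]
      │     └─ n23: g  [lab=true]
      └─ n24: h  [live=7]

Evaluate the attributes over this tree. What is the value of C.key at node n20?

5

1. n2.lab = false  [terminal]
2. n3.live = -3  [terminal]
3. n1.ok = 25  [h.live * 3 + 34]
4. n1.lim = 10  [10]
5. n4.live = -3  [S₁.ok + S₁.lim - 38]
6. n4.env = "kw"  ["kw"]
7. n6.key = 7  [7]
8. n7.fin = "kx"  ["kx"]
9. n8.live = 3  [terminal]
10. n9.cnt = 20  [terminal]
11. n7.key = 16  [len(B.fin) + 14]
12. n10.fin = "mm"  ["mm"]
13. n11.lab = true  [terminal]
14. n12.lab = true  [terminal]
15. n13.idx = 11  [terminal]
16. n10.key = 22  [a.idx + 11]
17. n14.idx = 5  [terminal]
18. n6.live = true  [C.key > 6]
19. n15.live = -2  [-2]
20. n15.env = "qq"  ["qq"]
21. n16.live = 28  [A₀.live + 30]
22. n16.env = "qqu"  [A₀.env ++ "u"]
23. n17.live = -4  [terminal]
24. n16.cnt = false  [h.live == A.live]
25. n19.idx = 9  [terminal]
26. n18.ok = -2  [a.idx - 11]
27. n18.lim = 21  [21]
28. n20.key = 5  [(if A₁.cnt then S.lim else A₀.live) + 7]
29. n21.lab = true  [terminal]
30. n22.cnt = -6  [terminal]
31. n23.lab = true  [terminal]
32. n20.live = true  [g₁.lab and g₀.lab]
33. n15.cnt = true  [S.lim > 20]
34. n24.live = 7  [terminal]
35. n5.ok = 22  [h.live * -2 + 36]
36. n5.lim = 17  [h.live + 10]
37. n4.cnt = true  [S.lim == 17]
38. n0.ok = 24  [S₁.ok + S₁.lim - 11]
39. n0.lim = 2  [S₁.ok + S₁.lim - 33]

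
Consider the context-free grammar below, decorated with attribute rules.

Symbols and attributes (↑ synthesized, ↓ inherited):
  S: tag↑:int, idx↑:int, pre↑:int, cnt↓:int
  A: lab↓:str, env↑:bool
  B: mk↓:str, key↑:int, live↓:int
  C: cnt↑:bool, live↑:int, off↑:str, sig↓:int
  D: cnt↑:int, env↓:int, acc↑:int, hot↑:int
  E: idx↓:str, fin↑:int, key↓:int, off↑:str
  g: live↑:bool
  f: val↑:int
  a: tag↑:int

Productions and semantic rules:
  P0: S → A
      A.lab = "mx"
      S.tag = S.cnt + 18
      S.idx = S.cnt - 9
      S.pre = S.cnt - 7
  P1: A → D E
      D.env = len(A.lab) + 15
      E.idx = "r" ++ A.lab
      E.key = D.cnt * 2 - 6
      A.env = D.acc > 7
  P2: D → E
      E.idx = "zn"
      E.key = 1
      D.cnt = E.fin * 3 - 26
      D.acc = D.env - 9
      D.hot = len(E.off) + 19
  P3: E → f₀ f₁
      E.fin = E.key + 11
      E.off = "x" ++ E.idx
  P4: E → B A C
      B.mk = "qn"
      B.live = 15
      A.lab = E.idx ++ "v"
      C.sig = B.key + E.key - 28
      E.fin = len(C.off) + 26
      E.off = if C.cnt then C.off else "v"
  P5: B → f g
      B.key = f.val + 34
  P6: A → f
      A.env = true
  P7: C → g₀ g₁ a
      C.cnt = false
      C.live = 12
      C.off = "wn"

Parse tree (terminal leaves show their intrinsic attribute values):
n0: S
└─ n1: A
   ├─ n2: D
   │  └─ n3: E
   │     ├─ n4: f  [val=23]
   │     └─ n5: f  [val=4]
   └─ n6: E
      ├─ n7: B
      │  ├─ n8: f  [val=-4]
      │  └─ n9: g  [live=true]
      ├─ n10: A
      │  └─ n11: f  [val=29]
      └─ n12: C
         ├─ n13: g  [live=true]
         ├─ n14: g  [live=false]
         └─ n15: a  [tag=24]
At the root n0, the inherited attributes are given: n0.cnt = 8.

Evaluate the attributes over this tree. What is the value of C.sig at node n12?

16

1. n0.cnt = 8  [given at root]
2. n1.lab = "mx"  ["mx"]
3. n2.env = 17  [len(A.lab) + 15]
4. n3.idx = "zn"  ["zn"]
5. n3.key = 1  [1]
6. n4.val = 23  [terminal]
7. n5.val = 4  [terminal]
8. n3.fin = 12  [E.key + 11]
9. n3.off = "xzn"  ["x" ++ E.idx]
10. n2.cnt = 10  [E.fin * 3 - 26]
11. n2.acc = 8  [D.env - 9]
12. n2.hot = 22  [len(E.off) + 19]
13. n6.idx = "rmx"  ["r" ++ A.lab]
14. n6.key = 14  [D.cnt * 2 - 6]
15. n7.mk = "qn"  ["qn"]
16. n7.live = 15  [15]
17. n8.val = -4  [terminal]
18. n9.live = true  [terminal]
19. n7.key = 30  [f.val + 34]
20. n10.lab = "rmxv"  [E.idx ++ "v"]
21. n11.val = 29  [terminal]
22. n10.env = true  [true]
23. n12.sig = 16  [B.key + E.key - 28]
24. n13.live = true  [terminal]
25. n14.live = false  [terminal]
26. n15.tag = 24  [terminal]
27. n12.cnt = false  [false]
28. n12.live = 12  [12]
29. n12.off = "wn"  ["wn"]
30. n6.fin = 28  [len(C.off) + 26]
31. n6.off = "v"  [if C.cnt then C.off else "v"]
32. n1.env = true  [D.acc > 7]
33. n0.tag = 26  [S.cnt + 18]
34. n0.idx = -1  [S.cnt - 9]
35. n0.pre = 1  [S.cnt - 7]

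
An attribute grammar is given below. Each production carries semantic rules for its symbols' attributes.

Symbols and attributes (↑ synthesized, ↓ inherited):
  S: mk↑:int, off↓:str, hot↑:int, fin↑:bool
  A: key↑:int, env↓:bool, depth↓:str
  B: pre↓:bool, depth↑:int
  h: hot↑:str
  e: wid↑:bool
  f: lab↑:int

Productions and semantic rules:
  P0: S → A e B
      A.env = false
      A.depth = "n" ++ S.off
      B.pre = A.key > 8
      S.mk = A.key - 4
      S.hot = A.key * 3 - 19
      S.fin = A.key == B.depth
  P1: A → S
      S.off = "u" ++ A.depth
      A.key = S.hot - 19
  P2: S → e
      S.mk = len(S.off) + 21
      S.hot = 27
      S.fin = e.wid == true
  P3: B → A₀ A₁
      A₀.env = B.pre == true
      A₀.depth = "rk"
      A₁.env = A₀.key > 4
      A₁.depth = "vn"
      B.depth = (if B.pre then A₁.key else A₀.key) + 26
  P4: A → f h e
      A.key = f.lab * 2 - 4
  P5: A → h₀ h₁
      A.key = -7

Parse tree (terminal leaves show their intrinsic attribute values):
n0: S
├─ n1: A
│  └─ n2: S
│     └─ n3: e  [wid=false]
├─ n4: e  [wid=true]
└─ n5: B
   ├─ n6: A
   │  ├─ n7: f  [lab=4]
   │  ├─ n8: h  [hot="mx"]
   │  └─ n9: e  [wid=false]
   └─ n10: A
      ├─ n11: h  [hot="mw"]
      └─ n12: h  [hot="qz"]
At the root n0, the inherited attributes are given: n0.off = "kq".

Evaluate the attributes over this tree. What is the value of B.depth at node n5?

1. n0.off = "kq"  [given at root]
2. n1.env = false  [false]
3. n1.depth = "nkq"  ["n" ++ S.off]
4. n2.off = "unkq"  ["u" ++ A.depth]
5. n3.wid = false  [terminal]
6. n2.mk = 25  [len(S.off) + 21]
7. n2.hot = 27  [27]
8. n2.fin = false  [e.wid == true]
9. n1.key = 8  [S.hot - 19]
10. n4.wid = true  [terminal]
11. n5.pre = false  [A.key > 8]
12. n6.env = false  [B.pre == true]
13. n6.depth = "rk"  ["rk"]
14. n7.lab = 4  [terminal]
15. n8.hot = "mx"  [terminal]
16. n9.wid = false  [terminal]
17. n6.key = 4  [f.lab * 2 - 4]
18. n10.env = false  [A₀.key > 4]
19. n10.depth = "vn"  ["vn"]
20. n11.hot = "mw"  [terminal]
21. n12.hot = "qz"  [terminal]
22. n10.key = -7  [-7]
23. n5.depth = 30  [(if B.pre then A₁.key else A₀.key) + 26]
24. n0.mk = 4  [A.key - 4]
25. n0.hot = 5  [A.key * 3 - 19]
26. n0.fin = false  [A.key == B.depth]

30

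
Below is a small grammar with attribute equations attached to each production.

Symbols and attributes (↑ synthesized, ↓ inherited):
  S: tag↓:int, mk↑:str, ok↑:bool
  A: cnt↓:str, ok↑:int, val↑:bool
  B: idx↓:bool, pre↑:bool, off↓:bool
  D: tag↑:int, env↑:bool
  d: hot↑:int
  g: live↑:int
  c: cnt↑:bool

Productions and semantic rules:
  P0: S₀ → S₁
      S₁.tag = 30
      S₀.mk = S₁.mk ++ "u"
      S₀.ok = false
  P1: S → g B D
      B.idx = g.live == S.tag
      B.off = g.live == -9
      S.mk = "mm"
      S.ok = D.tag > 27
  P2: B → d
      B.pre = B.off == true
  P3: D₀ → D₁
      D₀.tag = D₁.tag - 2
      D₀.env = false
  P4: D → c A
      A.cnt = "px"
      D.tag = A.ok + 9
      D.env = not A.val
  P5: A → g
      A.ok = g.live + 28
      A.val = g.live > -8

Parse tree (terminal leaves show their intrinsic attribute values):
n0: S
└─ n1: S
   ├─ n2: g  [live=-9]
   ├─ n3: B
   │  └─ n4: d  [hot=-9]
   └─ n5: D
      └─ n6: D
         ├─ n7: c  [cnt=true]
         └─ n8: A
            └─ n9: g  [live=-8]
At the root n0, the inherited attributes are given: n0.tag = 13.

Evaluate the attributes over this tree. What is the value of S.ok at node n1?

false

1. n0.tag = 13  [given at root]
2. n1.tag = 30  [30]
3. n2.live = -9  [terminal]
4. n3.idx = false  [g.live == S.tag]
5. n3.off = true  [g.live == -9]
6. n4.hot = -9  [terminal]
7. n3.pre = true  [B.off == true]
8. n7.cnt = true  [terminal]
9. n8.cnt = "px"  ["px"]
10. n9.live = -8  [terminal]
11. n8.ok = 20  [g.live + 28]
12. n8.val = false  [g.live > -8]
13. n6.tag = 29  [A.ok + 9]
14. n6.env = true  [not A.val]
15. n5.tag = 27  [D₁.tag - 2]
16. n5.env = false  [false]
17. n1.mk = "mm"  ["mm"]
18. n1.ok = false  [D.tag > 27]
19. n0.mk = "mmu"  [S₁.mk ++ "u"]
20. n0.ok = false  [false]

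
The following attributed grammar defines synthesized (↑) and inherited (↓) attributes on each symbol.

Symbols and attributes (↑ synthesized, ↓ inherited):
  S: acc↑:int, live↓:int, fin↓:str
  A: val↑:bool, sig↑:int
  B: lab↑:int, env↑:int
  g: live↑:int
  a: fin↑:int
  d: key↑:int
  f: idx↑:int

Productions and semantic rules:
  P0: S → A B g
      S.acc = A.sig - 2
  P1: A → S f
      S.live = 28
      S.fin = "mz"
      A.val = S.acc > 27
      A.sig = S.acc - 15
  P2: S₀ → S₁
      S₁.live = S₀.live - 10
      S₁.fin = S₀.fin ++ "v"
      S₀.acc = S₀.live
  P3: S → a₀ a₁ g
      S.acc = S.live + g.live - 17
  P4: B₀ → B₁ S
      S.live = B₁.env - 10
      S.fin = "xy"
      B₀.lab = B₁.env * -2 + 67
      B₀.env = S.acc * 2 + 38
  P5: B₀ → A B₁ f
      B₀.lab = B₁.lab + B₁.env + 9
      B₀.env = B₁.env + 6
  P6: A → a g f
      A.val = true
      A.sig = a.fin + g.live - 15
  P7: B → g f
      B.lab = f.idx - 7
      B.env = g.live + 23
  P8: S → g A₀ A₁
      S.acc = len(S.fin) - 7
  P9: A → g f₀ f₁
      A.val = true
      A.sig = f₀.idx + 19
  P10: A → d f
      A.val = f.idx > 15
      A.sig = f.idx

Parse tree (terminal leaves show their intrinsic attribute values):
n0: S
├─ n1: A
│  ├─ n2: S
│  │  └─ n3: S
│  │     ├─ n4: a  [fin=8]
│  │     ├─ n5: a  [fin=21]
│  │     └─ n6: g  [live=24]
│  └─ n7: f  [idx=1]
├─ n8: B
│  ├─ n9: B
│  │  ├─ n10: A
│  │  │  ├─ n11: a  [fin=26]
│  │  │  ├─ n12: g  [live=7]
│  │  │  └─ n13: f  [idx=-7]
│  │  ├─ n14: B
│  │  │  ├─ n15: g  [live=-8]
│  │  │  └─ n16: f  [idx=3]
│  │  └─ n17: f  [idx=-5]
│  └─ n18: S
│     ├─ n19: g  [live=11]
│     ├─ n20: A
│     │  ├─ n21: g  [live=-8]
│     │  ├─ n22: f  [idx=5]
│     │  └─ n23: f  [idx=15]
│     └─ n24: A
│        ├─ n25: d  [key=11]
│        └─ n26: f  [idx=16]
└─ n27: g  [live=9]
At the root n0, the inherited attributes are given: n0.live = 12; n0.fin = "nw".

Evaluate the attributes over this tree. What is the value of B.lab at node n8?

1. n0.live = 12  [given at root]
2. n0.fin = "nw"  [given at root]
3. n2.live = 28  [28]
4. n2.fin = "mz"  ["mz"]
5. n3.live = 18  [S₀.live - 10]
6. n3.fin = "mzv"  [S₀.fin ++ "v"]
7. n4.fin = 8  [terminal]
8. n5.fin = 21  [terminal]
9. n6.live = 24  [terminal]
10. n3.acc = 25  [S.live + g.live - 17]
11. n2.acc = 28  [S₀.live]
12. n7.idx = 1  [terminal]
13. n1.val = true  [S.acc > 27]
14. n1.sig = 13  [S.acc - 15]
15. n11.fin = 26  [terminal]
16. n12.live = 7  [terminal]
17. n13.idx = -7  [terminal]
18. n10.val = true  [true]
19. n10.sig = 18  [a.fin + g.live - 15]
20. n15.live = -8  [terminal]
21. n16.idx = 3  [terminal]
22. n14.lab = -4  [f.idx - 7]
23. n14.env = 15  [g.live + 23]
24. n17.idx = -5  [terminal]
25. n9.lab = 20  [B₁.lab + B₁.env + 9]
26. n9.env = 21  [B₁.env + 6]
27. n18.live = 11  [B₁.env - 10]
28. n18.fin = "xy"  ["xy"]
29. n19.live = 11  [terminal]
30. n21.live = -8  [terminal]
31. n22.idx = 5  [terminal]
32. n23.idx = 15  [terminal]
33. n20.val = true  [true]
34. n20.sig = 24  [f₀.idx + 19]
35. n25.key = 11  [terminal]
36. n26.idx = 16  [terminal]
37. n24.val = true  [f.idx > 15]
38. n24.sig = 16  [f.idx]
39. n18.acc = -5  [len(S.fin) - 7]
40. n8.lab = 25  [B₁.env * -2 + 67]
41. n8.env = 28  [S.acc * 2 + 38]
42. n27.live = 9  [terminal]
43. n0.acc = 11  [A.sig - 2]

25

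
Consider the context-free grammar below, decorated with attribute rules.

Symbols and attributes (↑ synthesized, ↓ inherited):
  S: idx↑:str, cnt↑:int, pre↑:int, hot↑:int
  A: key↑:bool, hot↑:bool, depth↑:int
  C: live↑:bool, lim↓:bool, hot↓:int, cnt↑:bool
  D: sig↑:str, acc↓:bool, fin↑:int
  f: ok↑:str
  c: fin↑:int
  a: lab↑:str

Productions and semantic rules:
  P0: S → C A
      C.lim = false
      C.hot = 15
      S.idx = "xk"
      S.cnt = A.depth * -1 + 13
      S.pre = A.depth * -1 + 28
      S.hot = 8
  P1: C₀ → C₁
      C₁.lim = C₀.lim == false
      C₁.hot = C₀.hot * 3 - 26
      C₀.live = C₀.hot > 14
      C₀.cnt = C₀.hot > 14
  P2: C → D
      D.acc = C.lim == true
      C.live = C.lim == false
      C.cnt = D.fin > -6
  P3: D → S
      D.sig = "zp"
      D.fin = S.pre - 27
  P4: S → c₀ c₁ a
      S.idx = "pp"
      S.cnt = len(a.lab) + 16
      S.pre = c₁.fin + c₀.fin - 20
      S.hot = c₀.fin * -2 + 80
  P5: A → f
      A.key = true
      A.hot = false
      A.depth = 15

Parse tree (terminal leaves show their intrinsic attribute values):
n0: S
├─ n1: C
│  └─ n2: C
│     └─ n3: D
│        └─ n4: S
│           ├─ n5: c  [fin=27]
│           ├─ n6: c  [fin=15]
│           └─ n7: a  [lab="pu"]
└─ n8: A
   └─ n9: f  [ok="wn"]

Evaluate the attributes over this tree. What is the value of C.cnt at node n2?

true

1. n1.lim = false  [false]
2. n1.hot = 15  [15]
3. n2.lim = true  [C₀.lim == false]
4. n2.hot = 19  [C₀.hot * 3 - 26]
5. n3.acc = true  [C.lim == true]
6. n5.fin = 27  [terminal]
7. n6.fin = 15  [terminal]
8. n7.lab = "pu"  [terminal]
9. n4.idx = "pp"  ["pp"]
10. n4.cnt = 18  [len(a.lab) + 16]
11. n4.pre = 22  [c₁.fin + c₀.fin - 20]
12. n4.hot = 26  [c₀.fin * -2 + 80]
13. n3.sig = "zp"  ["zp"]
14. n3.fin = -5  [S.pre - 27]
15. n2.live = false  [C.lim == false]
16. n2.cnt = true  [D.fin > -6]
17. n1.live = true  [C₀.hot > 14]
18. n1.cnt = true  [C₀.hot > 14]
19. n9.ok = "wn"  [terminal]
20. n8.key = true  [true]
21. n8.hot = false  [false]
22. n8.depth = 15  [15]
23. n0.idx = "xk"  ["xk"]
24. n0.cnt = -2  [A.depth * -1 + 13]
25. n0.pre = 13  [A.depth * -1 + 28]
26. n0.hot = 8  [8]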